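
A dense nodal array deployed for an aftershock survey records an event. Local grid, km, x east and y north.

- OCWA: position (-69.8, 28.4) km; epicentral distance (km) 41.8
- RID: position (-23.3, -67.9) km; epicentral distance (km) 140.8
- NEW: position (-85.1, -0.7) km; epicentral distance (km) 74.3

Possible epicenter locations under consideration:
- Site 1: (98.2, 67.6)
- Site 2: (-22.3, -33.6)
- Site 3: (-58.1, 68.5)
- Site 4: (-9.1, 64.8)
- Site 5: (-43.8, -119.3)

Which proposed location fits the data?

For each candidate, compare |candidate − station| to the reported distance:
Site 1: residuals OCWA 130.7, RID 41.2, NEW 121.3 → max 130.7 km
Site 2: residuals OCWA 36.3, RID 106.5, NEW 3.4 → max 106.5 km
Site 3: residuals OCWA 0.0, RID 0.0, NEW 0.0 → max 0.0 km
Site 4: residuals OCWA 29.0, RID 7.3, NEW 26.0 → max 29.0 km
Site 5: residuals OCWA 108.2, RID 85.5, NEW 51.3 → max 108.2 km
Only Site 3 has all residuals ≈ 0.

Site 3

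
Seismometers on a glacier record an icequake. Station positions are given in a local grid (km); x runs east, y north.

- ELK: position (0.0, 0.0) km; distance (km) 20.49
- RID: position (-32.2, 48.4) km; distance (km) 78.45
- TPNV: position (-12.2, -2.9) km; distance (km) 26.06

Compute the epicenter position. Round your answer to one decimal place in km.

Circle about each station: x² + y² = 20.49²; (x + 32.2)² + (y − 48.4)² = 78.45²; (x + 12.2)² + (y + 2.9)² = 26.06².
Subtracting pairs of circle equations eliminates x²+y² and gives linear equations (the radical axes):
-64.4 x + 96.8 y = -2355.16
-24.4 x − 5.8 y = -102.03
Solving the 2×2 system: x ≈ 8.6, y ≈ -18.6 km.
Check against ELK (with the unrounded x, y): √(x²+y²) = 20.50 ≈ 20.49 km. ✓

(8.6, -18.6)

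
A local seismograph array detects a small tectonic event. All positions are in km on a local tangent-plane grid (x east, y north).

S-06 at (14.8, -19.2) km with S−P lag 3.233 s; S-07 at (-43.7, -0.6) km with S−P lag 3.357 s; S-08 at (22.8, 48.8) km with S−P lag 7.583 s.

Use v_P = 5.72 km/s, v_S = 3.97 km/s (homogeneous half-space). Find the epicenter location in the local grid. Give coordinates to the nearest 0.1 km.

Distance from S−P lag: d = Δt · v_P v_S / (v_P − v_S) = Δt · (5.72·3.97)/(5.72−3.97) ≈ 12.9762·Δt.
So d_S-06 = 41.95, d_S-07 = 43.56, d_S-08 = 98.40 km.
Circle about each station: (x − 14.8)² + (y + 19.2)² = 41.95²; (x + 43.7)² + (y + 0.6)² = 43.56²; (x − 22.8)² + (y − 48.8)² = 98.40².
Subtracting pairs of circle equations eliminates x²+y² and gives linear equations (the radical axes):
-117.0 x + 37.2 y = 1184.70
16.0 x + 136.0 y = -5609.16
Solving the 2×2 system: x ≈ -22.4, y ≈ -38.6 km.

-22.4 km east, -38.6 km north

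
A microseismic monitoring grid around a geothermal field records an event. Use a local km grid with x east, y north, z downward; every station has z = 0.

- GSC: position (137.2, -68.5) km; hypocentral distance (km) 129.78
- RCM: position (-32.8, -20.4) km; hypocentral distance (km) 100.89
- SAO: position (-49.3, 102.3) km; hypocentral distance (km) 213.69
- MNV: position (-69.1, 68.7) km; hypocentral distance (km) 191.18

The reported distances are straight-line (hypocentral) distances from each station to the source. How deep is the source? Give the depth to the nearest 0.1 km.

depth ≈ 43.8 km

Each station gives a sphere (x−x_i)² + (y−y_i)² + z² = d_i² (stations at z=0).
Subtracting the GSC sphere from RCM and SAO: z² cancels, leaving linear equations in x and y:
-340.0 x + 96.2 y = -15360.03
-373.0 x + 341.6 y = -39440.88
Solving: x ≈ 18.101, y ≈ -95.695 km (keep extra digits for the depth step; rounded: 18.1, -95.7).
Then from the GSC sphere: z² = 129.78² − (x − 137.2)² − (y + 68.5)² with x = 18.101, y = -95.695, so z ≈ 43.803 ≈ 43.8 km.
Check against MNV (with the unrounded solution): distance 191.18 ≈ 191.18 km. ✓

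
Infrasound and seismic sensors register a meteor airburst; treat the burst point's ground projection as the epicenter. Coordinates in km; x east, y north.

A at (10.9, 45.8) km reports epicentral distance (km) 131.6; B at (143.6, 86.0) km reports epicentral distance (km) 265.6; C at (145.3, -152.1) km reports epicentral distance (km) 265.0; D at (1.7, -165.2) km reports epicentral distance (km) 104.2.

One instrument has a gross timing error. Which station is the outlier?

D

Solve using three stations at a time. Using A, B, C (subtract circle equations pairwise → linear system) gives (x, y) ≈ (-92.6, -35.4).
Distances from that point to each station vs reported:
  A: calculated 131.6 vs reported 131.6 → residual 0.0 km
  B: calculated 265.6 vs reported 265.6 → residual 0.0 km
  C: calculated 265.0 vs reported 265.0 → residual 0.0 km
  D: calculated 160.4 vs reported 104.2 → residual 56.2 km
A, B, C are mutually consistent (residuals ≈ 0); D is off by 56.2 km.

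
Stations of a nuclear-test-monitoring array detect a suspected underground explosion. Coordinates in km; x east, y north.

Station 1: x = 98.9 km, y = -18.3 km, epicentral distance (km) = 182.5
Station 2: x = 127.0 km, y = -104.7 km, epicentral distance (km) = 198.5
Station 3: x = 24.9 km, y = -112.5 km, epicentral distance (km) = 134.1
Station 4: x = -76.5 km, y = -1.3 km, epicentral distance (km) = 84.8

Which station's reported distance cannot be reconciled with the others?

Solve using three stations at a time. Using Station 1, Station 2, Station 4 (subtract circle equations pairwise → linear system) gives (x, y) ≈ (-70.6, -85.9).
Distances from that point to each station vs reported:
  Station 1: calculated 182.5 vs reported 182.5 → residual 0.0 km
  Station 2: calculated 198.5 vs reported 198.5 → residual 0.0 km
  Station 3: calculated 99.2 vs reported 134.1 → residual 34.9 km
  Station 4: calculated 84.8 vs reported 84.8 → residual 0.0 km
Station 1, Station 2, Station 4 are mutually consistent (residuals ≈ 0); Station 3 is off by 34.9 km.

Station 3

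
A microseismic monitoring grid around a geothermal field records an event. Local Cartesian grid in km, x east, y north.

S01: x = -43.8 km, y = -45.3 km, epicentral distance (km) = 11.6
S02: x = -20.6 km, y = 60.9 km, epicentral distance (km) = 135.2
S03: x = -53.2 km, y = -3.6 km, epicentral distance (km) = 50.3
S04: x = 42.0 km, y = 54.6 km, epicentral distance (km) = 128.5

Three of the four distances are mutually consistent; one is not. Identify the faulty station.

S02

Solve using three stations at a time. Using S01, S03, S04 (subtract circle equations pairwise → linear system) gives (x, y) ≈ (-33.1, -49.7).
Distances from that point to each station vs reported:
  S01: calculated 11.6 vs reported 11.6 → residual 0.0 km
  S02: calculated 111.3 vs reported 135.2 → residual 23.9 km
  S03: calculated 50.3 vs reported 50.3 → residual 0.0 km
  S04: calculated 128.5 vs reported 128.5 → residual 0.0 km
S01, S03, S04 are mutually consistent (residuals ≈ 0); S02 is off by 23.9 km.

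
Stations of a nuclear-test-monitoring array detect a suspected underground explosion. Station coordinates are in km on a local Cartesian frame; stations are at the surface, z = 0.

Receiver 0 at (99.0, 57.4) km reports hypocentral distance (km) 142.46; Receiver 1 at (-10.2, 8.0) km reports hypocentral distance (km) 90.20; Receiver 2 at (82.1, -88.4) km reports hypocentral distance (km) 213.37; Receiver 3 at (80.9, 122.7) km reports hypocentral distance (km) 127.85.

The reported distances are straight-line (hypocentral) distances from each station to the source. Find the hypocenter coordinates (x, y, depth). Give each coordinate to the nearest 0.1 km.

Each station gives a sphere (x−x_i)² + (y−y_i)² + z² = d_i² (stations at z=0).
Subtracting the Receiver 0 sphere from Receiver 1 and Receiver 2: z² cancels, leaving linear equations in x and y:
-218.4 x − 98.8 y = -768.91
-33.8 x − 291.6 y = -23772.70
Solving: x ≈ -35.206, y ≈ 85.606 km (keep extra digits for the depth step; rounded: -35.2, 85.6).
Then from the Receiver 0 sphere: z² = 142.46² − (x − 99.0)² − (y − 57.4)² with x = -35.206, y = 85.606, so z ≈ 38.575 ≈ 38.6 km.

x ≈ -35.2 km, y ≈ 85.6 km, depth ≈ 38.6 km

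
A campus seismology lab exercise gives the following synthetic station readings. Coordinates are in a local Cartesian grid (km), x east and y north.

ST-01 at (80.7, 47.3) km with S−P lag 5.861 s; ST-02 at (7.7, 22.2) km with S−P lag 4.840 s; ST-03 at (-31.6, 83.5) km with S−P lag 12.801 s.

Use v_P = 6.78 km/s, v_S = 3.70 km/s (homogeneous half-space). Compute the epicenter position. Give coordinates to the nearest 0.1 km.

(46.3, 14.2)

Distance from S−P lag: d = Δt · v_P v_S / (v_P − v_S) = Δt · (6.78·3.70)/(6.78−3.70) ≈ 8.1448·Δt.
So d_ST-01 = 47.74, d_ST-02 = 39.42, d_ST-03 = 104.26 km.
Circle about each station: (x − 80.7)² + (y − 47.3)² = 47.74²; (x − 7.7)² + (y − 22.2)² = 39.42²; (x + 31.6)² + (y − 83.5)² = 104.26².
Subtracting the ST-01 equation from the ST-02 and ST-03 equations removes the quadratic terms:
-146.0 x − 50.2 y = -7472.48
-224.6 x + 72.4 y = -9370.01
Solving the 2×2 system: x ≈ 46.3, y ≈ 14.2 km.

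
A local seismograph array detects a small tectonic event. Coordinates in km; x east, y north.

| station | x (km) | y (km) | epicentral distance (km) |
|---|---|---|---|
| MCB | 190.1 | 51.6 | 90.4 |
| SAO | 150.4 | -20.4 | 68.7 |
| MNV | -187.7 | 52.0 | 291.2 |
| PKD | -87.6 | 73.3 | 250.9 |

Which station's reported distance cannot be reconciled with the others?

Solve using three stations at a time. Using MCB, SAO, MNV (subtract circle equations pairwise → linear system) gives (x, y) ≈ (102.6, 28.9).
Distances from that point to each station vs reported:
  MCB: calculated 90.4 vs reported 90.4 → residual 0.0 km
  SAO: calculated 68.7 vs reported 68.7 → residual 0.0 km
  MNV: calculated 291.2 vs reported 291.2 → residual 0.0 km
  PKD: calculated 195.3 vs reported 250.9 → residual 55.6 km
MCB, SAO, MNV are mutually consistent (residuals ≈ 0); PKD is off by 55.6 km.

PKD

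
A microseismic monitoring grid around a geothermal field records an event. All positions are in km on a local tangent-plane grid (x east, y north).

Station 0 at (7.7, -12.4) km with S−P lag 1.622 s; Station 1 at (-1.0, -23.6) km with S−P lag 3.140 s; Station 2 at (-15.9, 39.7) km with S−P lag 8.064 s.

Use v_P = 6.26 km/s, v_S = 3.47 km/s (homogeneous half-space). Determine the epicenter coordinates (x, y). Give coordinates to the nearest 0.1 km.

x ≈ 20.3 km, y ≈ -11.6 km

Distance from S−P lag: d = Δt · v_P v_S / (v_P − v_S) = Δt · (6.26·3.47)/(6.26−3.47) ≈ 7.7857·Δt.
So d_Station 0 = 12.63, d_Station 1 = 24.45, d_Station 2 = 62.78 km.
Circle about each station: (x − 7.7)² + (y + 12.4)² = 12.63²; (x + 1.0)² + (y + 23.6)² = 24.45²; (x + 15.9)² + (y − 39.7)² = 62.78².
Subtracting the Station 0 equation from the Station 1 and Station 2 equations removes the quadratic terms:
-17.4 x − 22.4 y = -93.38
-47.2 x + 104.2 y = -2165.96
Solving the 2×2 system: x ≈ 20.3, y ≈ -11.6 km.
Check against Station 0 (with the unrounded x, y): √((x − 7.7)²+(y + 12.4)²) = 12.62 ≈ 12.63 km. ✓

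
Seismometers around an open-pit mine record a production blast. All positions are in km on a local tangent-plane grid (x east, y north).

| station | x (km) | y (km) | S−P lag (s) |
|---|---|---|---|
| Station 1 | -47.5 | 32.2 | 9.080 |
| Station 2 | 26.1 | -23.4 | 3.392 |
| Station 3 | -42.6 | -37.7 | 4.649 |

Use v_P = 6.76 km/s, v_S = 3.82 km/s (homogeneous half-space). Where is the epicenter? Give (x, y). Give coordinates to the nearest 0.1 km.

Distance from S−P lag: d = Δt · v_P v_S / (v_P − v_S) = Δt · (6.76·3.82)/(6.76−3.82) ≈ 8.7834·Δt.
So d_Station 1 = 79.75, d_Station 2 = 29.79, d_Station 3 = 40.83 km.
Circle about each station: (x + 47.5)² + (y − 32.2)² = 79.75²; (x − 26.1)² + (y + 23.4)² = 29.79²; (x + 42.6)² + (y + 37.7)² = 40.83².
Subtracting pairs of circle equations eliminates x²+y² and gives linear equations (the radical axes):
147.2 x − 111.2 y = 3408.30
9.8 x − 139.8 y = 4635.93
Solving the 2×2 system: x ≈ -2.0, y ≈ -33.3 km.

(-2.0, -33.3)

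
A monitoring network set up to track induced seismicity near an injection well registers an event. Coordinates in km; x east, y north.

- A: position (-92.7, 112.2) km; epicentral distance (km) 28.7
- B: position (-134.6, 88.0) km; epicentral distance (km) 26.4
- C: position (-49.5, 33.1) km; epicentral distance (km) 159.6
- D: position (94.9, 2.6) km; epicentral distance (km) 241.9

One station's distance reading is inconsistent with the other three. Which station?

Solve using three stations at a time. Using A, B, D (subtract circle equations pairwise → linear system) gives (x, y) ≈ (-121.4, 110.9).
Distances from that point to each station vs reported:
  A: calculated 28.7 vs reported 28.7 → residual 0.0 km
  B: calculated 26.4 vs reported 26.4 → residual 0.0 km
  C: calculated 105.9 vs reported 159.6 → residual 53.7 km
  D: calculated 241.9 vs reported 241.9 → residual 0.0 km
A, B, D are mutually consistent (residuals ≈ 0); C is off by 53.7 km.

C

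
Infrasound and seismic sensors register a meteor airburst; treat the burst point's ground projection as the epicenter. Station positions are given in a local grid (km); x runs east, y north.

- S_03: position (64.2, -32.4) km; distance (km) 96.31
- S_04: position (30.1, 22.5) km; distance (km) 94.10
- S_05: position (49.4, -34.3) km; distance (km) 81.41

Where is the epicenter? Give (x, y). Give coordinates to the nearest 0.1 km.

Circle about each station: (x − 64.2)² + (y + 32.4)² = 96.31²; (x − 30.1)² + (y − 22.5)² = 94.10²; (x − 49.4)² + (y + 34.3)² = 81.41².
Subtracting pairs of circle equations eliminates x²+y² and gives linear equations (the radical axes):
-68.2 x + 109.8 y = -3338.33
-29.6 x − 3.8 y = 1093.48
Solving the 2×2 system: x ≈ -30.6, y ≈ -49.4 km.

-30.6 km east, -49.4 km north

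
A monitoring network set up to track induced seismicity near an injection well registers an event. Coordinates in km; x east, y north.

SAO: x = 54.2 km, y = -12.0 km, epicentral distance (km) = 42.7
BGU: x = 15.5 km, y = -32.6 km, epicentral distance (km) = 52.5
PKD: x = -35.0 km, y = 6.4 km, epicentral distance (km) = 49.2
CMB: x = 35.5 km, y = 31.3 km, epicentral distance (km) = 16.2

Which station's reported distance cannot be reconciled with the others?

PKD

Solve using three stations at a time. Using SAO, BGU, CMB (subtract circle equations pairwise → linear system) gives (x, y) ≈ (24.9, 19.1).
Distances from that point to each station vs reported:
  SAO: calculated 42.7 vs reported 42.7 → residual 0.0 km
  BGU: calculated 52.5 vs reported 52.5 → residual 0.0 km
  PKD: calculated 61.2 vs reported 49.2 → residual 12.0 km
  CMB: calculated 16.2 vs reported 16.2 → residual 0.0 km
SAO, BGU, CMB are mutually consistent (residuals ≈ 0); PKD is off by 12.0 km.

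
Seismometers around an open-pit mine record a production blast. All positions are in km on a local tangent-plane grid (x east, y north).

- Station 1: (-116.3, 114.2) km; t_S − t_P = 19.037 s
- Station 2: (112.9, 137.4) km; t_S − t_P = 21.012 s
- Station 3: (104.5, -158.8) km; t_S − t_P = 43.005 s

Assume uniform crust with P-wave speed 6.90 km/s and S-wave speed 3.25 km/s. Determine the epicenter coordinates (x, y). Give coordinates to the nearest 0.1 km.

Distance from S−P lag: d = Δt · v_P v_S / (v_P − v_S) = Δt · (6.90·3.25)/(6.90−3.25) ≈ 6.1438·Δt.
So d_Station 1 = 116.96, d_Station 2 = 129.09, d_Station 3 = 264.22 km.
Circle about each station: (x + 116.3)² + (y − 114.2)² = 116.96²; (x − 112.9)² + (y − 137.4)² = 129.09²; (x − 104.5)² + (y + 158.8)² = 264.22².
Subtracting the Station 1 equation from the Station 2 and Station 3 equations removes the quadratic terms:
458.4 x + 46.4 y = 2073.25
441.6 x − 546.0 y = -46562.21
Solving the 2×2 system: x ≈ -3.8, y ≈ 82.2 km.
Check against Station 1 (with the unrounded x, y): √((x + 116.3)²+(y − 114.2)²) = 116.96 ≈ 116.96 km. ✓

-3.8 km east, 82.2 km north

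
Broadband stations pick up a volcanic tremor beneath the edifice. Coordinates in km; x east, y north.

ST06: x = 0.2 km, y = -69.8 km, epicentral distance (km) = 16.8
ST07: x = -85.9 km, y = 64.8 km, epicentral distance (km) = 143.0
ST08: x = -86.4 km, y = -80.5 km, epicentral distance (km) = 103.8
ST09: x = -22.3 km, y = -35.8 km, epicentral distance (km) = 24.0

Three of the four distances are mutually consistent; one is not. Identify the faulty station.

Solve using three stations at a time. Using ST06, ST07, ST09 (subtract circle equations pairwise → linear system) gives (x, y) ≈ (-8.9, -55.7).
Distances from that point to each station vs reported:
  ST06: calculated 16.8 vs reported 16.8 → residual 0.0 km
  ST07: calculated 143.0 vs reported 143.0 → residual 0.0 km
  ST08: calculated 81.4 vs reported 103.8 → residual 22.4 km
  ST09: calculated 24.0 vs reported 24.0 → residual 0.0 km
ST06, ST07, ST09 are mutually consistent (residuals ≈ 0); ST08 is off by 22.4 km.

ST08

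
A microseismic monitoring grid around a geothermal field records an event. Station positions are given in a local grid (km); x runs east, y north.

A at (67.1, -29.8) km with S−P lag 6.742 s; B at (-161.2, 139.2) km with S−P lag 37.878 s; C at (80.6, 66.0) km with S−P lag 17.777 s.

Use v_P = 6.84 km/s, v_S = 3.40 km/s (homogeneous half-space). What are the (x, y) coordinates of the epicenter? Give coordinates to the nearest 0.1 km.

(22.5, -39.2)

Distance from S−P lag: d = Δt · v_P v_S / (v_P − v_S) = Δt · (6.84·3.40)/(6.84−3.40) ≈ 6.7605·Δt.
So d_A = 45.58, d_B = 256.07, d_C = 120.18 km.
Circle about each station: (x − 67.1)² + (y + 29.8)² = 45.58²; (x + 161.2)² + (y − 139.2)² = 256.07²; (x − 80.6)² + (y − 66.0)² = 120.18².
Subtracting pairs of circle equations eliminates x²+y² and gives linear equations (the radical axes):
-456.6 x + 338.0 y = -23522.68
27.0 x + 191.6 y = -6903.79
Solving the 2×2 system: x ≈ 22.5, y ≈ -39.2 km.
Check against A (with the unrounded x, y): √((x − 67.1)²+(y + 29.8)²) = 45.58 ≈ 45.58 km. ✓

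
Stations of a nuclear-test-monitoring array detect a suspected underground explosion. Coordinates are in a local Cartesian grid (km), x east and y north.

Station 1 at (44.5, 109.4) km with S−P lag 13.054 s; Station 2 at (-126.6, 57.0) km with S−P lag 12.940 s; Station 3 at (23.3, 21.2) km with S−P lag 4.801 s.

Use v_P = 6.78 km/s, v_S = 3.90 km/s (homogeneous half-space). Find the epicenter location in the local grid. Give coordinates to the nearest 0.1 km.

Distance from S−P lag: d = Δt · v_P v_S / (v_P − v_S) = Δt · (6.78·3.90)/(6.78−3.90) ≈ 9.1812·Δt.
So d_Station 1 = 119.85, d_Station 2 = 118.81, d_Station 3 = 44.08 km.
Circle about each station: (x − 44.5)² + (y − 109.4)² = 119.85²; (x + 126.6)² + (y − 57.0)² = 118.81²; (x − 23.3)² + (y − 21.2)² = 44.08².
Subtracting pairs of circle equations eliminates x²+y² and gives linear equations (the radical axes):
-342.2 x − 104.8 y = 5576.16
-42.4 x − 176.4 y = -535.30
Solving the 2×2 system: x ≈ -18.6, y ≈ 7.5 km.

(-18.6, 7.5)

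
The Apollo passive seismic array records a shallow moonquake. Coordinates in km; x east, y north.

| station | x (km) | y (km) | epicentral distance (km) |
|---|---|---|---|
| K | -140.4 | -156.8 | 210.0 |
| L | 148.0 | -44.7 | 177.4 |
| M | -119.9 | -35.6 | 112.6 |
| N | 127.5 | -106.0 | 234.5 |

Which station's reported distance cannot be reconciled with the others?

N

Solve using three stations at a time. Using K, L, M (subtract circle equations pairwise → linear system) gives (x, y) ≈ (-19.2, 14.7).
Distances from that point to each station vs reported:
  K: calculated 210.0 vs reported 210.0 → residual 0.0 km
  L: calculated 177.4 vs reported 177.4 → residual 0.0 km
  M: calculated 112.6 vs reported 112.6 → residual 0.0 km
  N: calculated 189.9 vs reported 234.5 → residual 44.6 km
K, L, M are mutually consistent (residuals ≈ 0); N is off by 44.6 km.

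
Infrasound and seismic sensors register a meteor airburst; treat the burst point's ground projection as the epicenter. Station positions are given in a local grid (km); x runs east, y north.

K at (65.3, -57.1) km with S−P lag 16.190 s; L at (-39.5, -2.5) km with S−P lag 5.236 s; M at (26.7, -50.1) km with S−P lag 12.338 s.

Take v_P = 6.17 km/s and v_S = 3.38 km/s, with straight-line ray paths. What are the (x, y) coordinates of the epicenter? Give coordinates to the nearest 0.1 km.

-18.3 km east, 30.4 km north

Distance from S−P lag: d = Δt · v_P v_S / (v_P − v_S) = Δt · (6.17·3.38)/(6.17−3.38) ≈ 7.4748·Δt.
So d_K = 121.02, d_L = 39.14, d_M = 92.22 km.
Circle about each station: (x − 65.3)² + (y + 57.1)² = 121.02²; (x + 39.5)² + (y + 2.5)² = 39.14²; (x − 26.7)² + (y + 50.1)² = 92.22².
Subtracting the K equation from the L and M equations removes the quadratic terms:
-209.6 x + 109.2 y = 7155.90
-77.2 x + 14.0 y = 1839.71
Solving the 2×2 system: x ≈ -18.3, y ≈ 30.4 km.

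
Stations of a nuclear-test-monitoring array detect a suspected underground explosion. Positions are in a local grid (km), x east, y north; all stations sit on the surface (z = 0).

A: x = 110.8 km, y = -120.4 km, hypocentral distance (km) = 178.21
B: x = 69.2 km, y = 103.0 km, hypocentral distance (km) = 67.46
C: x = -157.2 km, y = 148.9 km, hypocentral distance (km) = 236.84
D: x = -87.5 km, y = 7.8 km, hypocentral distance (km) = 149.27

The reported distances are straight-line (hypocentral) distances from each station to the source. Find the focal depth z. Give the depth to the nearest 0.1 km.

Each station gives a sphere (x−x_i)² + (y−y_i)² + z² = d_i² (stations at z=0).
Subtracting the A sphere from B and C: z² cancels, leaving linear equations in x and y:
-83.2 x + 446.8 y = 15832.79
-536.0 x + 538.6 y = -4224.13
Solving: x ≈ 53.499, y ≈ 45.398 km (keep extra digits for the depth step; rounded: 53.5, 45.4).
Then from the A sphere: z² = 178.21² − (x − 110.8)² − (y + 120.4)² with x = 53.499, y = 45.398, so z ≈ 31.407 ≈ 31.4 km.
Check against D (with the unrounded solution): distance 149.27 ≈ 149.27 km. ✓

z ≈ 31.4 km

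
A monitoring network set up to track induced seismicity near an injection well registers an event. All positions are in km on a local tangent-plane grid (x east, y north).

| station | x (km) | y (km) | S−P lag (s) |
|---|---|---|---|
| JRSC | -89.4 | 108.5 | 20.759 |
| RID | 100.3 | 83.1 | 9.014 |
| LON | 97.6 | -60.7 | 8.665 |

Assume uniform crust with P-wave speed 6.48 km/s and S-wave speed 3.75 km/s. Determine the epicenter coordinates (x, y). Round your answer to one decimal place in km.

67.0 km east, 10.1 km north

Distance from S−P lag: d = Δt · v_P v_S / (v_P − v_S) = Δt · (6.48·3.75)/(6.48−3.75) ≈ 8.9011·Δt.
So d_JRSC = 184.78, d_RID = 80.23, d_LON = 77.13 km.
Circle about each station: (x + 89.4)² + (y − 108.5)² = 184.78²; (x − 100.3)² + (y − 83.1)² = 80.23²; (x − 97.6)² + (y + 60.7)² = 77.13².
Subtracting the JRSC equation from the RID and LON equations removes the quadratic terms:
379.4 x − 50.8 y = 24907.89
374.0 x − 338.4 y = 21640.25
Solving the 2×2 system: x ≈ 67.0, y ≈ 10.1 km.
Check against JRSC (with the unrounded x, y): √((x + 89.4)²+(y − 108.5)²) = 184.78 ≈ 184.78 km. ✓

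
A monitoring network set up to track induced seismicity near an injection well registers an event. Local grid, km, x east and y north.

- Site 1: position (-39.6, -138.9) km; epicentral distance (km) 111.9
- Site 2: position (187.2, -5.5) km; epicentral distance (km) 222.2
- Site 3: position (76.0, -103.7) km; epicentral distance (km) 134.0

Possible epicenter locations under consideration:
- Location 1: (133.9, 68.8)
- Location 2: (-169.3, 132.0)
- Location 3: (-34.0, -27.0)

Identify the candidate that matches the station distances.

For each candidate, compare |candidate − station| to the reported distance:
Location 1: residuals Site 1 158.7, Site 2 130.8, Site 3 48.0 → max 158.7 km
Location 2: residuals Site 1 188.4, Site 2 159.9, Site 3 206.2 → max 206.2 km
Location 3: residuals Site 1 0.1, Site 2 0.0, Site 3 0.1 → max 0.1 km
Only Location 3 has all residuals ≈ 0.

Location 3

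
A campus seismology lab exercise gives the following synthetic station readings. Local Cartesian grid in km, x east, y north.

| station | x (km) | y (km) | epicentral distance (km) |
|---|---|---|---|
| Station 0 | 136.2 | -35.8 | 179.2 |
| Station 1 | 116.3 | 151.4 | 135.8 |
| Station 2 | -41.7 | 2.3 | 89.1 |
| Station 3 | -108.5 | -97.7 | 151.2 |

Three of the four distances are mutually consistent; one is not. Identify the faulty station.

Station 3

Solve using three stations at a time. Using Station 0, Station 1, Station 2 (subtract circle equations pairwise → linear system) gives (x, y) ≈ (0.2, 80.9).
Distances from that point to each station vs reported:
  Station 0: calculated 179.2 vs reported 179.2 → residual 0.0 km
  Station 1: calculated 135.8 vs reported 135.8 → residual 0.0 km
  Station 2: calculated 89.1 vs reported 89.1 → residual 0.0 km
  Station 3: calculated 209.1 vs reported 151.2 → residual 57.9 km
Station 0, Station 1, Station 2 are mutually consistent (residuals ≈ 0); Station 3 is off by 57.9 km.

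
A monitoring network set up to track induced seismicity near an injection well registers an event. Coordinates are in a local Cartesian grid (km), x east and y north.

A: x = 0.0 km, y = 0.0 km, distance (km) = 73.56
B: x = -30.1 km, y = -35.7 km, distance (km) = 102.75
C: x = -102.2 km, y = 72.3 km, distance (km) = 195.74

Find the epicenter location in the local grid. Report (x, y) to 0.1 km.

Circle about each station: x² + y² = 73.56²; (x + 30.1)² + (y + 35.7)² = 102.75²; (x + 102.2)² + (y − 72.3)² = 195.74².
Subtracting the A equation from the B and C equations removes the quadratic terms:
-60.2 x − 71.4 y = -2965.99
-204.4 x + 144.6 y = -17230.94
Solving the 2×2 system: x ≈ 71.2, y ≈ -18.5 km.

x ≈ 71.2 km, y ≈ -18.5 km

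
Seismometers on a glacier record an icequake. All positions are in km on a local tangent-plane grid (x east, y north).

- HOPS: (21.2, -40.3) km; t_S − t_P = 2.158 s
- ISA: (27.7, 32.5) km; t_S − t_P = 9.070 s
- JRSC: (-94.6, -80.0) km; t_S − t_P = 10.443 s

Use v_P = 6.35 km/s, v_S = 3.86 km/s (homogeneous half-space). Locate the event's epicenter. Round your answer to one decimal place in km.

4.8 km east, -53.8 km north

Distance from S−P lag: d = Δt · v_P v_S / (v_P − v_S) = Δt · (6.35·3.86)/(6.35−3.86) ≈ 9.8438·Δt.
So d_HOPS = 21.24, d_ISA = 89.28, d_JRSC = 102.80 km.
Circle about each station: (x − 21.2)² + (y + 40.3)² = 21.24²; (x − 27.7)² + (y − 32.5)² = 89.28²; (x + 94.6)² + (y + 80.0)² = 102.80².
Subtracting pairs of circle equations eliminates x²+y² and gives linear equations (the radical axes):
13.0 x + 145.6 y = -7769.77
-231.6 x − 79.4 y = 3158.93
Solving the 2×2 system: x ≈ 4.8, y ≈ -53.8 km.
Check against HOPS (with the unrounded x, y): √((x − 21.2)²+(y + 40.3)²) = 21.24 ≈ 21.24 km. ✓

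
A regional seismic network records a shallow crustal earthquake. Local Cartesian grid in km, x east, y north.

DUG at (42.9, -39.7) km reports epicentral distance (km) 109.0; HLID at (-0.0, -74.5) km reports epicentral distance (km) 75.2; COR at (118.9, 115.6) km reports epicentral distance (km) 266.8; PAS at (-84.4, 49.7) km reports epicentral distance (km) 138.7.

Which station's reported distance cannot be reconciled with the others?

Solve using three stations at a time. Using DUG, COR, PAS (subtract circle equations pairwise → linear system) gives (x, y) ≈ (-55.8, -86.1).
Distances from that point to each station vs reported:
  DUG: calculated 109.1 vs reported 109.0 → residual 0.1 km
  HLID: calculated 57.0 vs reported 75.2 → residual 18.2 km
  COR: calculated 266.8 vs reported 266.8 → residual 0.0 km
  PAS: calculated 138.7 vs reported 138.7 → residual 0.0 km
DUG, COR, PAS are mutually consistent (residuals ≈ 0); HLID is off by 18.2 km.

HLID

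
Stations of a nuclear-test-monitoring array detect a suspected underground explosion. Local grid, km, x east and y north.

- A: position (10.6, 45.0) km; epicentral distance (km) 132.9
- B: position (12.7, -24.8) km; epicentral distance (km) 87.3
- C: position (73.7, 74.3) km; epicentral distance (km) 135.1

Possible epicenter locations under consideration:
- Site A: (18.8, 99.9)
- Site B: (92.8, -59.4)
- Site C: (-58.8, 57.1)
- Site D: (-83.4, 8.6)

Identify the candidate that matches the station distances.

For each candidate, compare |candidate − station| to the reported distance:
Site A: residuals A 77.4, B 37.5, C 74.5 → max 77.4 km
Site B: residuals A 0.0, B 0.0, C 0.0 → max 0.0 km
Site C: residuals A 62.5, B 21.4, C 1.5 → max 62.5 km
Site D: residuals A 32.1, B 14.4, C 35.2 → max 35.2 km
Only Site B has all residuals ≈ 0.

Site B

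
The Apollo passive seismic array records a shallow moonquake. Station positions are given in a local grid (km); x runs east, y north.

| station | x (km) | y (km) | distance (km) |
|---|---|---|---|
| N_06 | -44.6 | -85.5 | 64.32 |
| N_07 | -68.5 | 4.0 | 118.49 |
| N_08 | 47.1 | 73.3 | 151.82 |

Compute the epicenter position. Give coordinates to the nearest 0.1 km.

19.0 km east, -75.9 km north

Circle about each station: (x + 44.6)² + (y + 85.5)² = 64.32²; (x + 68.5)² + (y − 4.0)² = 118.49²; (x − 47.1)² + (y − 73.3)² = 151.82².
Subtracting the N_06 equation from the N_07 and N_08 equations removes the quadratic terms:
-47.8 x + 179.0 y = -14493.98
183.4 x + 317.6 y = -20620.36
Solving the 2×2 system: x ≈ 19.0, y ≈ -75.9 km.
Check against N_06 (with the unrounded x, y): √((x + 44.6)²+(y + 85.5)²) = 64.32 ≈ 64.32 km. ✓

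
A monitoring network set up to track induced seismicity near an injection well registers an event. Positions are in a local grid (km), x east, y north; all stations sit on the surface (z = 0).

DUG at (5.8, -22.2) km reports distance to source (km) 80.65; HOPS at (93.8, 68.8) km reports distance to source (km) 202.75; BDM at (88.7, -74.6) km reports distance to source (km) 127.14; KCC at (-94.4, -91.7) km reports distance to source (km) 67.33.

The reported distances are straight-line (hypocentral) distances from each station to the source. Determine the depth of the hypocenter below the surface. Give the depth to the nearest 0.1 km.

Each station gives a sphere (x−x_i)² + (y−y_i)² + z² = d_i² (stations at z=0).
Subtracting the DUG sphere from HOPS and BDM: z² cancels, leaving linear equations in x and y:
176.0 x + 182.0 y = -21597.74
165.8 x − 104.8 y = 3246.21
Solving: x ≈ -34.402, y ≈ -85.401 km (keep extra digits for the depth step; rounded: -34.4, -85.4).
Then from the DUG sphere: z² = 80.65² − (x − 5.8)² − (y + 22.2)² with x = -34.402, y = -85.401, so z ≈ 29.897 ≈ 29.9 km.
Check against KCC (with the unrounded solution): distance 67.33 ≈ 67.33 km. ✓

depth ≈ 29.9 km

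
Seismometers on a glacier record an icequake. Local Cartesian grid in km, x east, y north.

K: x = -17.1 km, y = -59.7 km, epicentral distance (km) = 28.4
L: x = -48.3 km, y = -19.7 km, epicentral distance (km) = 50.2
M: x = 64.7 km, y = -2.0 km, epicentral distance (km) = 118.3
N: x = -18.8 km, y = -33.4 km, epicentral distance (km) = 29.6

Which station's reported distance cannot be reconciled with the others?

L

Solve using three stations at a time. Using K, M, N (subtract circle equations pairwise → linear system) gives (x, y) ≈ (-43.6, -49.5).
Distances from that point to each station vs reported:
  K: calculated 28.4 vs reported 28.4 → residual 0.0 km
  L: calculated 30.2 vs reported 50.2 → residual 20.0 km
  M: calculated 118.3 vs reported 118.3 → residual 0.0 km
  N: calculated 29.6 vs reported 29.6 → residual 0.0 km
K, M, N are mutually consistent (residuals ≈ 0); L is off by 20.0 km.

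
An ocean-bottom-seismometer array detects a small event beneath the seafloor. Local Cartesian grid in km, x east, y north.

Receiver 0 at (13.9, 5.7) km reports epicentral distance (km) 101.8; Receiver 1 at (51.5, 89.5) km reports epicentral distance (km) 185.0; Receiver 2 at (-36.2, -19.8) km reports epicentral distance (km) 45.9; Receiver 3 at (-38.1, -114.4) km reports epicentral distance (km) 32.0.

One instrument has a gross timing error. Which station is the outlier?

Receiver 3

Solve using three stations at a time. Using Receiver 0, Receiver 1, Receiver 2 (subtract circle equations pairwise → linear system) gives (x, y) ≈ (-73.1, -47.3).
Distances from that point to each station vs reported:
  Receiver 0: calculated 101.8 vs reported 101.8 → residual 0.0 km
  Receiver 1: calculated 185.0 vs reported 185.0 → residual 0.0 km
  Receiver 2: calculated 46.0 vs reported 45.9 → residual 0.1 km
  Receiver 3: calculated 75.6 vs reported 32.0 → residual 43.6 km
Receiver 0, Receiver 1, Receiver 2 are mutually consistent (residuals ≈ 0); Receiver 3 is off by 43.6 km.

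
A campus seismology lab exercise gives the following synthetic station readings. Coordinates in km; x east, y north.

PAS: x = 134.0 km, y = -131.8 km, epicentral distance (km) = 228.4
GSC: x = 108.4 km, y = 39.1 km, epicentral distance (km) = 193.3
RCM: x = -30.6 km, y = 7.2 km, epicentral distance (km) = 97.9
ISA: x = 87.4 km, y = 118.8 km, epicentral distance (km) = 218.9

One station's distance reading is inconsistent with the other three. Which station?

Solve using three stations at a time. Using PAS, GSC, ISA (subtract circle equations pairwise → linear system) gives (x, y) ≈ (-71.7, -31.9).
Distances from that point to each station vs reported:
  PAS: calculated 228.7 vs reported 228.4 → residual 0.3 km
  GSC: calculated 193.6 vs reported 193.3 → residual 0.3 km
  RCM: calculated 56.8 vs reported 97.9 → residual 41.1 km
  ISA: calculated 219.2 vs reported 218.9 → residual 0.3 km
PAS, GSC, ISA are mutually consistent (residuals ≈ 0); RCM is off by 41.1 km.

RCM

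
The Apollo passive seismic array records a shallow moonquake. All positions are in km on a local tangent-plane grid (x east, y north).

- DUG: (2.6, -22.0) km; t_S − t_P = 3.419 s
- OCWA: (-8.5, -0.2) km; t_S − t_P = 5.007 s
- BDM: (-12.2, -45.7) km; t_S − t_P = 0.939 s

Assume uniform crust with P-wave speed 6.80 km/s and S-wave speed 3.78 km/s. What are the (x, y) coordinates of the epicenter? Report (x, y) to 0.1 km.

x ≈ -19.0 km, y ≈ -41.5 km

Distance from S−P lag: d = Δt · v_P v_S / (v_P − v_S) = Δt · (6.80·3.78)/(6.80−3.78) ≈ 8.5113·Δt.
So d_DUG = 29.10, d_OCWA = 42.62, d_BDM = 7.99 km.
Circle about each station: (x − 2.6)² + (y + 22.0)² = 29.10²; (x + 8.5)² + (y + 0.2)² = 42.62²; (x + 12.2)² + (y + 45.7)² = 7.99².
Subtracting the DUG equation from the OCWA and BDM equations removes the quadratic terms:
-22.2 x + 43.6 y = -1388.12
-29.6 x − 47.4 y = 2529.54
Solving the 2×2 system: x ≈ -19.0, y ≈ -41.5 km.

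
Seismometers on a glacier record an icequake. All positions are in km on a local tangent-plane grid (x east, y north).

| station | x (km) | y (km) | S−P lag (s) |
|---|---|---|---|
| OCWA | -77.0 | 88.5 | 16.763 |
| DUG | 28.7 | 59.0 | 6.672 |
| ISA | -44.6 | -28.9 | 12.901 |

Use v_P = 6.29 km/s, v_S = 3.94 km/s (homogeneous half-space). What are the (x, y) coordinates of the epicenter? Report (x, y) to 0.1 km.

x ≈ 84.0 km, y ≈ 15.5 km

Distance from S−P lag: d = Δt · v_P v_S / (v_P − v_S) = Δt · (6.29·3.94)/(6.29−3.94) ≈ 10.5458·Δt.
So d_OCWA = 176.78, d_DUG = 70.36, d_ISA = 136.05 km.
Circle about each station: (x + 77.0)² + (y − 88.5)² = 176.78²; (x − 28.7)² + (y − 59.0)² = 70.36²; (x + 44.6)² + (y + 28.9)² = 136.05².
Subtracting pairs of circle equations eliminates x²+y² and gives linear equations (the radical axes):
211.4 x − 59.0 y = 16844.08
64.8 x − 234.8 y = 1804.69
Solving the 2×2 system: x ≈ 84.0, y ≈ 15.5 km.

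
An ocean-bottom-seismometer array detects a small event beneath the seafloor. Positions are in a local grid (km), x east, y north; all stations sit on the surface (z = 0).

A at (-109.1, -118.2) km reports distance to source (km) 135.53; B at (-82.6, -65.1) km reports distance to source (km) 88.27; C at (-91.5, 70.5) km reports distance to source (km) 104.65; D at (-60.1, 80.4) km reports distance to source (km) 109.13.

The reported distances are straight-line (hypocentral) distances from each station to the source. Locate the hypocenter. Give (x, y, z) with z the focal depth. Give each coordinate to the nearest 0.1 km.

Each station gives a sphere (x−x_i)² + (y−y_i)² + z² = d_i² (stations at z=0).
Subtracting the A sphere from B and C: z² cancels, leaving linear equations in x and y:
53.0 x + 106.2 y = -4236.49
35.2 x + 377.4 y = -5114.79
Solving: x ≈ -64.908, y ≈ -7.499 km (keep extra digits for the depth step; rounded: -64.9, -7.5).
Then from the A sphere: z² = 135.53² − (x + 109.1)² − (y + 118.2)² with x = -64.908, y = -7.499, so z ≈ 64.504 ≈ 64.5 km.

x ≈ -64.9 km, y ≈ -7.5 km, depth ≈ 64.5 km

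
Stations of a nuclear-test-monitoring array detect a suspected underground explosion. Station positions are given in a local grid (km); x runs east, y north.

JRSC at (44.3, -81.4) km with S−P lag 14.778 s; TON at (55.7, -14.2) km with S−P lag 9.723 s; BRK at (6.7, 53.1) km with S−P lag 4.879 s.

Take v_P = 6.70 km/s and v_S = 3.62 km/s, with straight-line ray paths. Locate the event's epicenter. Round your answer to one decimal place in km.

-12.8 km east, 20.0 km north

Distance from S−P lag: d = Δt · v_P v_S / (v_P − v_S) = Δt · (6.70·3.62)/(6.70−3.62) ≈ 7.8747·Δt.
So d_JRSC = 116.37, d_TON = 76.57, d_BRK = 38.42 km.
Circle about each station: (x − 44.3)² + (y + 81.4)² = 116.37²; (x − 55.7)² + (y + 14.2)² = 76.57²; (x − 6.7)² + (y − 53.1)² = 38.42².
Subtracting pairs of circle equations eliminates x²+y² and gives linear equations (the radical axes):
22.8 x + 134.4 y = 2394.69
-75.2 x + 269.0 y = 6341.93
Solving the 2×2 system: x ≈ -12.8, y ≈ 20.0 km.
Check against JRSC (with the unrounded x, y): √((x − 44.3)²+(y + 81.4)²) = 116.37 ≈ 116.37 km. ✓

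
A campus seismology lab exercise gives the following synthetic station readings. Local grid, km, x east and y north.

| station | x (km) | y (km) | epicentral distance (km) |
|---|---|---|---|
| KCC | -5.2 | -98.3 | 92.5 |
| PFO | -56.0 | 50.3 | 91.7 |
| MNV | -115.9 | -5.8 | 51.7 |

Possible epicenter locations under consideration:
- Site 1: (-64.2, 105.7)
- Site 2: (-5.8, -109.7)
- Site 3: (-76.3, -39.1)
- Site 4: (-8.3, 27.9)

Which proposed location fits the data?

Site 3

For each candidate, compare |candidate − station| to the reported distance:
Site 1: residuals KCC 119.9, PFO 35.7, MNV 71.2 → max 119.9 km
Site 2: residuals KCC 81.1, PFO 76.0, MNV 99.7 → max 99.7 km
Site 3: residuals KCC 0.0, PFO 0.0, MNV 0.0 → max 0.0 km
Site 4: residuals KCC 33.7, PFO 39.0, MNV 61.1 → max 61.1 km
Only Site 3 has all residuals ≈ 0.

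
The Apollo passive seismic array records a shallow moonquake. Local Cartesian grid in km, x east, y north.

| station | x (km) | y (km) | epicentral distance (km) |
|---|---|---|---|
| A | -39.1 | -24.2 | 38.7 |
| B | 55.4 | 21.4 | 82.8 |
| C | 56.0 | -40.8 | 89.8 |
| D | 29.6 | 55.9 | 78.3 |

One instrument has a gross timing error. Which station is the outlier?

Solve using three stations at a time. Using B, C, D (subtract circle equations pairwise → linear system) gives (x, y) ≈ (-24.2, -0.8).
Distances from that point to each station vs reported:
  A: calculated 27.8 vs reported 38.7 → residual 10.9 km
  B: calculated 82.7 vs reported 82.8 → residual 0.1 km
  C: calculated 89.7 vs reported 89.8 → residual 0.1 km
  D: calculated 78.2 vs reported 78.3 → residual 0.1 km
B, C, D are mutually consistent (residuals ≈ 0); A is off by 10.9 km.

A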